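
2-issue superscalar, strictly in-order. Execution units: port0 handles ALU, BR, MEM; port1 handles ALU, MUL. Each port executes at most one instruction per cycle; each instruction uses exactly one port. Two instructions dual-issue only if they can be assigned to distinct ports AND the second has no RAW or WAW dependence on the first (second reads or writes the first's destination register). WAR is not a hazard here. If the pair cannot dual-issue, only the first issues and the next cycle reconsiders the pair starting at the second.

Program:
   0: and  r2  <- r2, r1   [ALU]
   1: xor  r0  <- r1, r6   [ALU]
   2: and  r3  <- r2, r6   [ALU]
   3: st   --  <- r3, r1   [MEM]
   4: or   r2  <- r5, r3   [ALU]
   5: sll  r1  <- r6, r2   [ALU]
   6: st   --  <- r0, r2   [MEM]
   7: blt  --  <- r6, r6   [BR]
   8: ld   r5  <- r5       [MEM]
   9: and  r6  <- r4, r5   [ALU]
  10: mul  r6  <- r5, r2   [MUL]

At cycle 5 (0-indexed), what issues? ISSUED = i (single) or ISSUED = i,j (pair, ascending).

t=0 i0,i1:and.ALU xor.ALU ; dual
t=1 i2:and.ALU ; RAW r3
t=2 i3,i4:st.MEM or.ALU ; dual
t=3 i5,i6:sll.ALU st.MEM ; dual
t=4 i7:blt.BR ; no-port BR/MEM
t=5 i8:ld.MEM ; RAW r5
t=6 i9:and.ALU ; WAW r6
t=7 i10:mul.MUL ; tail

ISSUED = 8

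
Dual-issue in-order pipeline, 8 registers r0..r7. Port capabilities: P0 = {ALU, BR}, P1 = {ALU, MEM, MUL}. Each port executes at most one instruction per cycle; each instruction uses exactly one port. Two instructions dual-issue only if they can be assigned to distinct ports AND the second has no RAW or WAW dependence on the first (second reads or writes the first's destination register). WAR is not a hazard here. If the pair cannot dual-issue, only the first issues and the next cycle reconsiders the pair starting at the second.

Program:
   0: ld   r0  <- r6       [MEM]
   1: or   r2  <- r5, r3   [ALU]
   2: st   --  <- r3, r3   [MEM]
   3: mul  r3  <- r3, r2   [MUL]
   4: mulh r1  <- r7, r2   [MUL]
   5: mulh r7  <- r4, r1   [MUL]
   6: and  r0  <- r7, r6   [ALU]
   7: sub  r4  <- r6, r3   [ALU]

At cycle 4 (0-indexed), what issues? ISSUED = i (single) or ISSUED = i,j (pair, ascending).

c0: i0+i1 ld.MEM;or.ALU  dual
c1: i2 st.MEM  no-port MEM/MUL
c2: i3 mul.MUL  no-port MUL/MUL
c3: i4 mulh.MUL  no-port MUL/MUL
c4: i5 mulh.MUL  RAW r7
c5: i6+i7 and.ALU;sub.ALU  dual

ISSUED = 5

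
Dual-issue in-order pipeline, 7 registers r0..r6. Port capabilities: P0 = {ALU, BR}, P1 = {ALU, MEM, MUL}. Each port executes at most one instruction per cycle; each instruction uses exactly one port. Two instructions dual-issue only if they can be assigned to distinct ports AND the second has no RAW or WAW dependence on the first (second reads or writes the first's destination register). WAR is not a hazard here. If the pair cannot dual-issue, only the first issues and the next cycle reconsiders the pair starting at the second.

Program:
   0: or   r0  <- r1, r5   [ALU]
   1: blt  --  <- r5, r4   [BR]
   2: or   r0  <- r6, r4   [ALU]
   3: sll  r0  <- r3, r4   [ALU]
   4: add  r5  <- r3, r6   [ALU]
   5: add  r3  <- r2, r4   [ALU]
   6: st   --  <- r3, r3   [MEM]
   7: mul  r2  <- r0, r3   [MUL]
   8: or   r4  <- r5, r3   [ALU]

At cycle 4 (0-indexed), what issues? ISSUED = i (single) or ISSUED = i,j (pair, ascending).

[0] i0,i1  or blt  -- pair
[1] i2  or  -- WAW r0
[2] i3,i4  sll add  -- pair
[3] i5  add  -- RAW r3
[4] i6  st  -- no-port MEM/MUL
[5] i7,i8  mul or  -- pair

ISSUED = 6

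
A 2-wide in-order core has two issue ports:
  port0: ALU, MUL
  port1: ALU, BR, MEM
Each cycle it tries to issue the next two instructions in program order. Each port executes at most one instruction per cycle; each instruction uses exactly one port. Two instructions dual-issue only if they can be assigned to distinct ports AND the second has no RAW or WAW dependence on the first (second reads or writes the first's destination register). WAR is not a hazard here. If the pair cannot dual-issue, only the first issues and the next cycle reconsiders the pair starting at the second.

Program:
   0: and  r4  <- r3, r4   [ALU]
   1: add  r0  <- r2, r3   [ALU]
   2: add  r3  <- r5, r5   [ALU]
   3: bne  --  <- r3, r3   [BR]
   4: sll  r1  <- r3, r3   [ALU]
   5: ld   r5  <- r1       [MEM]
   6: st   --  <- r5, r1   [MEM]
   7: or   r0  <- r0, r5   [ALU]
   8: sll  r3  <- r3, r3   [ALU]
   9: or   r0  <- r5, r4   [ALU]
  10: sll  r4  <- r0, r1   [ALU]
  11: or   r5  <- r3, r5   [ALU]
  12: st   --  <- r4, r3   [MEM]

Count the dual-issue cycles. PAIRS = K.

PAIRS = 5

t=0 i0/i1:and.ALU/add.ALU ; dual
t=1 i2:add.ALU ; RAW r3
t=2 i3/i4:bne.BR/sll.ALU ; dual
t=3 i5:ld.MEM ; no-port MEM/MEM
t=4 i6/i7:st.MEM/or.ALU ; dual
t=5 i8/i9:sll.ALU/or.ALU ; dual
t=6 i10/i11:sll.ALU/or.ALU ; dual
t=7 i12:st.MEM ; tail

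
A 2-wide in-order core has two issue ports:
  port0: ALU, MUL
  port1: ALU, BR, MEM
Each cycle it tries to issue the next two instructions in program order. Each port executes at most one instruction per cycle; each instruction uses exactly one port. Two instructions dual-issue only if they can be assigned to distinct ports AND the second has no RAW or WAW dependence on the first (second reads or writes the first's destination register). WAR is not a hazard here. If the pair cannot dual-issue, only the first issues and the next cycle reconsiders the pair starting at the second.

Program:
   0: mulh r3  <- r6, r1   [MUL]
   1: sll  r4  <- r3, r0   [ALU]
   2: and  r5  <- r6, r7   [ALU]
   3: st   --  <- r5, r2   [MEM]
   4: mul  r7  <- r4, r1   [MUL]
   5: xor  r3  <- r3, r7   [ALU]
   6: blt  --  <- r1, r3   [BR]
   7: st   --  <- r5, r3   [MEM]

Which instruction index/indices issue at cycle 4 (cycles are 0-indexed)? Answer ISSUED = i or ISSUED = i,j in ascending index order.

ISSUED = 6

c0: i0 mulh.MUL  RAW r3
c1: i1+i2 sll.ALU;and.ALU  dual
c2: i3+i4 st.MEM;mul.MUL  dual
c3: i5 xor.ALU  RAW r3
c4: i6 blt.BR  no-port BR/MEM
c5: i7 st.MEM  tail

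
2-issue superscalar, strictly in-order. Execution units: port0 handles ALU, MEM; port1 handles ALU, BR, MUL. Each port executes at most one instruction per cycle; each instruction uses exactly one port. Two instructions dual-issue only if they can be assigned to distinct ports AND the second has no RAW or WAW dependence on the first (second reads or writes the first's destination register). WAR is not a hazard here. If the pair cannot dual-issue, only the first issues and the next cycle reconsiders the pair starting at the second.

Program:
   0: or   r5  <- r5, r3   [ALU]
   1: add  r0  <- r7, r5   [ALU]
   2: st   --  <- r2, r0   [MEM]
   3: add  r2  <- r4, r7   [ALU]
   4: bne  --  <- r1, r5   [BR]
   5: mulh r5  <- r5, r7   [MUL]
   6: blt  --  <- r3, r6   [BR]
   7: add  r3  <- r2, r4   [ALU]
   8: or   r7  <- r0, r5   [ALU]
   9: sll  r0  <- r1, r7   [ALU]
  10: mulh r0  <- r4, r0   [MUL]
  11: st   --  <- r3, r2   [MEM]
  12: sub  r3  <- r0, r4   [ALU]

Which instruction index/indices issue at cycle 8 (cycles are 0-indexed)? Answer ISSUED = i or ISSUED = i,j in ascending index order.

0. or @i0  | RAW r5
1. add @i1  | RAW r0
2. st+add @i2+i3  | dual
3. bne @i4  | no-port BR/MUL
4. mulh @i5  | no-port MUL/BR
5. blt+add @i6+i7  | dual
6. or @i8  | RAW r7
7. sll @i9  | RAW+WAW r0
8. mulh+st @i10+i11  | dual
9. sub @i12  | tail

ISSUED = 10,11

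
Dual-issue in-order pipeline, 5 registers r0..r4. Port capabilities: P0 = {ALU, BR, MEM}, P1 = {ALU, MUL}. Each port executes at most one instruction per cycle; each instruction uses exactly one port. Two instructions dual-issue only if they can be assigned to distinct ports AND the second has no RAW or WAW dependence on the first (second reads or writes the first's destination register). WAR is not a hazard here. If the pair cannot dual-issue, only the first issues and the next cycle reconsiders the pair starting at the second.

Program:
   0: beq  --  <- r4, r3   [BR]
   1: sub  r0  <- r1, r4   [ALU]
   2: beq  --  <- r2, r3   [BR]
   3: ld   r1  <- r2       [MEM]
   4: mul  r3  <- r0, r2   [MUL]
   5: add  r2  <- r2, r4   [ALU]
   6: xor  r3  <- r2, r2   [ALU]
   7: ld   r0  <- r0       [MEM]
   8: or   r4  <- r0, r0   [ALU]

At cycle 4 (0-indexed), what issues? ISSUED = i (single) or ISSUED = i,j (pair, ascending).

ISSUED = 6,7

t=0 i0+i1:beq.BR sub.ALU ; 2-wide
t=1 i2:beq.BR ; no-port BR/MEM
t=2 i3+i4:ld.MEM mul.MUL ; 2-wide
t=3 i5:add.ALU ; RAW r2
t=4 i6+i7:xor.ALU ld.MEM ; 2-wide
t=5 i8:or.ALU ; tail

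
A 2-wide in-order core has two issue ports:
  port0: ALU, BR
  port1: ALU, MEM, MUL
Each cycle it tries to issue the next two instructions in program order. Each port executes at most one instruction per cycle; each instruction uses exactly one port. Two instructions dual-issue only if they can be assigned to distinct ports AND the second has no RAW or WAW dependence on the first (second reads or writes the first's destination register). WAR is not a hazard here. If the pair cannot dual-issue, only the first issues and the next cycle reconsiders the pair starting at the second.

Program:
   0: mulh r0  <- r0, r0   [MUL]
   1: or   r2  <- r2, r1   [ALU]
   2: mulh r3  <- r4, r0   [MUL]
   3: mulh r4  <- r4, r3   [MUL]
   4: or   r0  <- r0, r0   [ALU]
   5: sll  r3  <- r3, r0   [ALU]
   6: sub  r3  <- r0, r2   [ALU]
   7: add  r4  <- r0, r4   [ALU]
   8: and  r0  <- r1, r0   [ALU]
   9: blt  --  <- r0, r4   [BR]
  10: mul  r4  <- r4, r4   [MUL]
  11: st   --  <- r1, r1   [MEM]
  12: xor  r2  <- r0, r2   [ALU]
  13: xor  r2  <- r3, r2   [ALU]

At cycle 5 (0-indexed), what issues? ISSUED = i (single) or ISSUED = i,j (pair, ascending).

ISSUED = 8

#0 head=0: mulh+or i0/i1 dual
#1 head=2: mulh i2 no-port MUL/MUL
#2 head=3: mulh+or i3/i4 dual
#3 head=5: sll i5 WAW r3
#4 head=6: sub+add i6/i7 dual
#5 head=8: and i8 RAW r0
#6 head=9: blt+mul i9/i10 dual
#7 head=11: st+xor i11/i12 dual
#8 head=13: xor i13 tail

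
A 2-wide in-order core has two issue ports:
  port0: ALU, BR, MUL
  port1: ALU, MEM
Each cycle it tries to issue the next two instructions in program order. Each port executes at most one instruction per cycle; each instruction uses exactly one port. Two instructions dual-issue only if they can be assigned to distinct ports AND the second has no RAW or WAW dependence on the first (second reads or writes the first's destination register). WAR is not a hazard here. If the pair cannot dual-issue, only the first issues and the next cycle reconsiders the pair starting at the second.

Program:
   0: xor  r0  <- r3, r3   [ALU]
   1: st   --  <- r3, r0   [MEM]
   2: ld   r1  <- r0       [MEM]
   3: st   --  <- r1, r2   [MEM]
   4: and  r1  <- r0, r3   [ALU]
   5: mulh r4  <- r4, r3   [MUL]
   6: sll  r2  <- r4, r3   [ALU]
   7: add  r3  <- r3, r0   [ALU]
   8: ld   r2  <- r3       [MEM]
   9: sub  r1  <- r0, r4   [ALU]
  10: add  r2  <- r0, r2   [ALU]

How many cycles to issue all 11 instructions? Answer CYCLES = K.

CYCLES = 8

t=0 i0:xor ; RAW r0
t=1 i1:st ; no-port MEM/MEM
t=2 i2:ld ; no-port MEM/MEM
t=3 i3,i4:st/and ; 2-wide
t=4 i5:mulh ; RAW r4
t=5 i6,i7:sll/add ; 2-wide
t=6 i8,i9:ld/sub ; 2-wide
t=7 i10:add ; tail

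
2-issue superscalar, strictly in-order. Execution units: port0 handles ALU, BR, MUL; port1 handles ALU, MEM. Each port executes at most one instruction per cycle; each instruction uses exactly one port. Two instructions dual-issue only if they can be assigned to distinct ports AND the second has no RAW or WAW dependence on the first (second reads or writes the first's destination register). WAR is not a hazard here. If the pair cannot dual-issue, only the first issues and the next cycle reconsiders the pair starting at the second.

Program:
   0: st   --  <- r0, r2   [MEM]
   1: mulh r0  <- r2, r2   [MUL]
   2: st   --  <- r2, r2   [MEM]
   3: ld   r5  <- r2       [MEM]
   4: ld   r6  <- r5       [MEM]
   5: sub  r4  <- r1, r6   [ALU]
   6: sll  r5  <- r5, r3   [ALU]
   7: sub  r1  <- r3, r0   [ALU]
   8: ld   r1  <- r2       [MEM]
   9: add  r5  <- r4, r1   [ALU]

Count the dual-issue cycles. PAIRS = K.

PAIRS = 2

[0] i0,i1  st.MEM mulh.MUL  -- pair
[1] i2  st.MEM  -- no-port MEM/MEM
[2] i3  ld.MEM  -- no-port MEM/MEM
[3] i4  ld.MEM  -- RAW r6
[4] i5,i6  sub.ALU sll.ALU  -- pair
[5] i7  sub.ALU  -- WAW r1
[6] i8  ld.MEM  -- RAW r1
[7] i9  add.ALU  -- tail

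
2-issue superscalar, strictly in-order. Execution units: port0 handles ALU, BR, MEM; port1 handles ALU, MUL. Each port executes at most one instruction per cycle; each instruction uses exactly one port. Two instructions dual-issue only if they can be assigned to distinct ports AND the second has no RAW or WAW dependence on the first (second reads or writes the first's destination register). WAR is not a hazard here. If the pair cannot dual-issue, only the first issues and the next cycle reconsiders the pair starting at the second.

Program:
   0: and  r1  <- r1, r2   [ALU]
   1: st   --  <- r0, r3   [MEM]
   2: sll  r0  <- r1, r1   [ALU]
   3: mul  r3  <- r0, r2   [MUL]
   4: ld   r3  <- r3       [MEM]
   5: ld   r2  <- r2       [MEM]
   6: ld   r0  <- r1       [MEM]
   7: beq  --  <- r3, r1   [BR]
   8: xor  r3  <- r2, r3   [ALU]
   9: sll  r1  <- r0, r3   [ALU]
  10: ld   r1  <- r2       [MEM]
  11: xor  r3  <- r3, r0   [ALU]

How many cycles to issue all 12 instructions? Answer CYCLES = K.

CYCLES = 9

#0 head=0: and;st i0/i1 dual
#1 head=2: sll i2 RAW r0
#2 head=3: mul i3 RAW+WAW r3
#3 head=4: ld i4 no-port MEM/MEM
#4 head=5: ld i5 no-port MEM/MEM
#5 head=6: ld i6 no-port MEM/BR
#6 head=7: beq;xor i7/i8 dual
#7 head=9: sll i9 WAW r1
#8 head=10: ld;xor i10/i11 dual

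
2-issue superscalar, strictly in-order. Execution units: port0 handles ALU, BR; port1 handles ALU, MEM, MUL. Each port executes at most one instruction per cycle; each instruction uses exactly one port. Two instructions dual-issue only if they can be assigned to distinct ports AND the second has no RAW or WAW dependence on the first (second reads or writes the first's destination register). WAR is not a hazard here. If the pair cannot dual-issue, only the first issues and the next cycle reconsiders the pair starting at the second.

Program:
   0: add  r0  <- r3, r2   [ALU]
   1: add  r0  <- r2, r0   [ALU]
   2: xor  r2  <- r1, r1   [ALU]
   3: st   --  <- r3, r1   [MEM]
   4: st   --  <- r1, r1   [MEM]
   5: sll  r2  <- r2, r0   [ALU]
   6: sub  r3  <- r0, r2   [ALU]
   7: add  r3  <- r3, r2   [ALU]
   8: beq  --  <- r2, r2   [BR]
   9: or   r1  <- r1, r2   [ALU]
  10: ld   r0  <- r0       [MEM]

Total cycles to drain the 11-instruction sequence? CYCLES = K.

#0 head=0: add.ALU i0 RAW+WAW r0
#1 head=1: add.ALU/xor.ALU i1+i2 2-wide
#2 head=3: st.MEM i3 no-port MEM/MEM
#3 head=4: st.MEM/sll.ALU i4+i5 2-wide
#4 head=6: sub.ALU i6 RAW+WAW r3
#5 head=7: add.ALU/beq.BR i7+i8 2-wide
#6 head=9: or.ALU/ld.MEM i9+i10 2-wide

CYCLES = 7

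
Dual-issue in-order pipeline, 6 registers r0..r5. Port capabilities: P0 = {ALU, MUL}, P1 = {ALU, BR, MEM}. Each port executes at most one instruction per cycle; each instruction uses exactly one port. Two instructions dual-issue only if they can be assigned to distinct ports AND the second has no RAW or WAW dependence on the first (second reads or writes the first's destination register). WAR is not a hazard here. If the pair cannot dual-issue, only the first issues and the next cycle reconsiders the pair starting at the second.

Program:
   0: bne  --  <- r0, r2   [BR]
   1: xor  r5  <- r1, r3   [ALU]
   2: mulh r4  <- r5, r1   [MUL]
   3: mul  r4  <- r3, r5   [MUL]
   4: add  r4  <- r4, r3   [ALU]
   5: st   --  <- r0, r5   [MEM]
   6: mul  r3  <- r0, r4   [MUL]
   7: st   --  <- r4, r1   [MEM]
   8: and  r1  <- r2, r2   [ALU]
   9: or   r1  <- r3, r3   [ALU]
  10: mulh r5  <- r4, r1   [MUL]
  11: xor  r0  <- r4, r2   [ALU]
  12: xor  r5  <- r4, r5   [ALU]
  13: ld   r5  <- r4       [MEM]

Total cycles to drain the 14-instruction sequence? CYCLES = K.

0. bne.BR;xor.ALU @i0/i1  | 2-wide
1. mulh.MUL @i2  | no-port MUL/MUL
2. mul.MUL @i3  | RAW+WAW r4
3. add.ALU;st.MEM @i4/i5  | 2-wide
4. mul.MUL;st.MEM @i6/i7  | 2-wide
5. and.ALU @i8  | WAW r1
6. or.ALU @i9  | RAW r1
7. mulh.MUL;xor.ALU @i10/i11  | 2-wide
8. xor.ALU @i12  | WAW r5
9. ld.MEM @i13  | tail

CYCLES = 10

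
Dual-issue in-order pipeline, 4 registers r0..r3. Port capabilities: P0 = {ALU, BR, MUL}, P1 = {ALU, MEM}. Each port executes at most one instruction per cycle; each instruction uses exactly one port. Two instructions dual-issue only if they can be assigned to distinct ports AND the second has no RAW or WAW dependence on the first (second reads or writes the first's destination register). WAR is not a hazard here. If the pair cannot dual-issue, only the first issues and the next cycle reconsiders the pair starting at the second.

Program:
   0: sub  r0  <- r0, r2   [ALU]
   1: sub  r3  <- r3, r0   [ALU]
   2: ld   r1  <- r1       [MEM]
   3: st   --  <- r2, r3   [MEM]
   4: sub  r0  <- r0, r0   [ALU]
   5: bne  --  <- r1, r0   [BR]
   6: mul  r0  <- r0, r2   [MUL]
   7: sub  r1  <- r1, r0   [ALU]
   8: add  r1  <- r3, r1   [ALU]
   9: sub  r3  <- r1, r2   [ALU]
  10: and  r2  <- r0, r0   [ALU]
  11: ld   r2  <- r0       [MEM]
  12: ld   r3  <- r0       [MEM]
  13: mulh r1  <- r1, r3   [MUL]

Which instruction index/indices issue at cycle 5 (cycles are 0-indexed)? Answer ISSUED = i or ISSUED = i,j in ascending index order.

ISSUED = 7

  cy0 -> i0 (sub.ALU) RAW r0
  cy1 -> i1+i2 (sub.ALU+ld.MEM) pair
  cy2 -> i3+i4 (st.MEM+sub.ALU) pair
  cy3 -> i5 (bne.BR) no-port BR/MUL
  cy4 -> i6 (mul.MUL) RAW r0
  cy5 -> i7 (sub.ALU) RAW+WAW r1
  cy6 -> i8 (add.ALU) RAW r1
  cy7 -> i9+i10 (sub.ALU+and.ALU) pair
  cy8 -> i11 (ld.MEM) no-port MEM/MEM
  cy9 -> i12 (ld.MEM) RAW r3
  cy10 -> i13 (mulh.MUL) tail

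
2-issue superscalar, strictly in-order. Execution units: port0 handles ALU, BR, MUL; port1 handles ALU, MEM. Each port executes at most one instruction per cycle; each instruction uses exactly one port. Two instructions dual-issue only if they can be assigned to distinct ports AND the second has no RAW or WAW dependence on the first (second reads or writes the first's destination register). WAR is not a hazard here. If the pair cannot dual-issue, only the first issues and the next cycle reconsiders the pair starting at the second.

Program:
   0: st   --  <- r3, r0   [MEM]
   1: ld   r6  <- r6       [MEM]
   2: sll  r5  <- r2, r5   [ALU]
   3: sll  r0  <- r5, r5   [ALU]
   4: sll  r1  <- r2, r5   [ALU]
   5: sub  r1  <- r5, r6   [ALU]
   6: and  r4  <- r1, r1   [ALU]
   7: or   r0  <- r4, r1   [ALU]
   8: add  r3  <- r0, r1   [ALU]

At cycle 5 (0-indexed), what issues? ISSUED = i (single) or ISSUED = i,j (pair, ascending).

ISSUED = 7

0. st @i0  | no-port MEM/MEM
1. ld/sll @i1+i2  | 2-wide
2. sll/sll @i3+i4  | 2-wide
3. sub @i5  | RAW r1
4. and @i6  | RAW r4
5. or @i7  | RAW r0
6. add @i8  | tail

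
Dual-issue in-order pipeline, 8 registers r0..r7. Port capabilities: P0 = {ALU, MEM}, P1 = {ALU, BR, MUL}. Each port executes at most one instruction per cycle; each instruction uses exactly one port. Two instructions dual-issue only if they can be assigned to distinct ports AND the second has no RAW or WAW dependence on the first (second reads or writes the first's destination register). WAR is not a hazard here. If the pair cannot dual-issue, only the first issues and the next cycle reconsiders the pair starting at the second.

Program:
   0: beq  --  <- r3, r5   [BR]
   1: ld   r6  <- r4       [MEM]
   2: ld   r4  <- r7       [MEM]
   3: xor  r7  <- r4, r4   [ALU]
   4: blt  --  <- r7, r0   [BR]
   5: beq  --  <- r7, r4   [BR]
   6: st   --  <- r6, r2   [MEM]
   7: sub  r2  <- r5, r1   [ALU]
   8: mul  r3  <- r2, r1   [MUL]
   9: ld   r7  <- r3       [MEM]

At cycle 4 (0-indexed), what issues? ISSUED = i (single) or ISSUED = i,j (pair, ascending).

ISSUED = 5,6

t=0 i0/i1:beq+ld ; dual
t=1 i2:ld ; RAW r4
t=2 i3:xor ; RAW r7
t=3 i4:blt ; no-port BR/BR
t=4 i5/i6:beq+st ; dual
t=5 i7:sub ; RAW r2
t=6 i8:mul ; RAW r3
t=7 i9:ld ; tail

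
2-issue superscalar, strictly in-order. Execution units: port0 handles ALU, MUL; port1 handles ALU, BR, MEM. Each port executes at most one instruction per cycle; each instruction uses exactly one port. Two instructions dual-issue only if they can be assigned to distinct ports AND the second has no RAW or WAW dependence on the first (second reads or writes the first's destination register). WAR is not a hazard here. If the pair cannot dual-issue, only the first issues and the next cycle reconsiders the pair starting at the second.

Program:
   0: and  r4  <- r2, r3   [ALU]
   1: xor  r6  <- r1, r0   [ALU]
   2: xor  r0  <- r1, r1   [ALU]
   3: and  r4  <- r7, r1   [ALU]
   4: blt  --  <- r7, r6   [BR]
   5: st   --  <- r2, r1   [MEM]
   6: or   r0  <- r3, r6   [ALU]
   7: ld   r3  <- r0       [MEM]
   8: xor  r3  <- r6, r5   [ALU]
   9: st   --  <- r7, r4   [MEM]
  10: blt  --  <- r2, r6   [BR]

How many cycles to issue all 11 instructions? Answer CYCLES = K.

CYCLES = 7

c0: i0,i1 and;xor  dual
c1: i2,i3 xor;and  dual
c2: i4 blt  no-port BR/MEM
c3: i5,i6 st;or  dual
c4: i7 ld  WAW r3
c5: i8,i9 xor;st  dual
c6: i10 blt  tail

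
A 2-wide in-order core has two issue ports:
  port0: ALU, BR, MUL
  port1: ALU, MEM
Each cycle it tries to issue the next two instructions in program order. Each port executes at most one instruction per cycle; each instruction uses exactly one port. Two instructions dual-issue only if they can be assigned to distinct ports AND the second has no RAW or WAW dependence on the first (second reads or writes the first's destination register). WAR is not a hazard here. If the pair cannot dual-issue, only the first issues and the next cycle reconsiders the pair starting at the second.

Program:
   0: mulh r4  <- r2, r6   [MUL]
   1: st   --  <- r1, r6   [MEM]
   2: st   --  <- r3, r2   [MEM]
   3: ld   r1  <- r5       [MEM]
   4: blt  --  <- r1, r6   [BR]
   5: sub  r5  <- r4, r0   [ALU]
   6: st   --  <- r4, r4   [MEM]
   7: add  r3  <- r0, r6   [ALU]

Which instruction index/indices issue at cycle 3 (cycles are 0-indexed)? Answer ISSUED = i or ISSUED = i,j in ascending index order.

ISSUED = 4,5

#0 head=0: mulh;st i0+i1 2-wide
#1 head=2: st i2 no-port MEM/MEM
#2 head=3: ld i3 RAW r1
#3 head=4: blt;sub i4+i5 2-wide
#4 head=6: st;add i6+i7 2-wide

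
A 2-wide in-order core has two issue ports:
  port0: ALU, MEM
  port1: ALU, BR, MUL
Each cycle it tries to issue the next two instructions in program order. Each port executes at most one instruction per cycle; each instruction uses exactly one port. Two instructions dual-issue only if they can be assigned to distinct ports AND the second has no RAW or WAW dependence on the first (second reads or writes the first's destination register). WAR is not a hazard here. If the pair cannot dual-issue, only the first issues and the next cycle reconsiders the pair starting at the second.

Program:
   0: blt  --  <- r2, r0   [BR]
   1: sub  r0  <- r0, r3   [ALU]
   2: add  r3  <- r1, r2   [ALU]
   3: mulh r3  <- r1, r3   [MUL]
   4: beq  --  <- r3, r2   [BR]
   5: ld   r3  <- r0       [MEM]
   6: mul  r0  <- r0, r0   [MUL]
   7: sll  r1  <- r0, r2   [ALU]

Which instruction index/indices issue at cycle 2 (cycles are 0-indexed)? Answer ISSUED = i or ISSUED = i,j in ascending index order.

  cy0 -> i0/i1 (blt.BR;sub.ALU) pair
  cy1 -> i2 (add.ALU) RAW+WAW r3
  cy2 -> i3 (mulh.MUL) no-port MUL/BR
  cy3 -> i4/i5 (beq.BR;ld.MEM) pair
  cy4 -> i6 (mul.MUL) RAW r0
  cy5 -> i7 (sll.ALU) tail

ISSUED = 3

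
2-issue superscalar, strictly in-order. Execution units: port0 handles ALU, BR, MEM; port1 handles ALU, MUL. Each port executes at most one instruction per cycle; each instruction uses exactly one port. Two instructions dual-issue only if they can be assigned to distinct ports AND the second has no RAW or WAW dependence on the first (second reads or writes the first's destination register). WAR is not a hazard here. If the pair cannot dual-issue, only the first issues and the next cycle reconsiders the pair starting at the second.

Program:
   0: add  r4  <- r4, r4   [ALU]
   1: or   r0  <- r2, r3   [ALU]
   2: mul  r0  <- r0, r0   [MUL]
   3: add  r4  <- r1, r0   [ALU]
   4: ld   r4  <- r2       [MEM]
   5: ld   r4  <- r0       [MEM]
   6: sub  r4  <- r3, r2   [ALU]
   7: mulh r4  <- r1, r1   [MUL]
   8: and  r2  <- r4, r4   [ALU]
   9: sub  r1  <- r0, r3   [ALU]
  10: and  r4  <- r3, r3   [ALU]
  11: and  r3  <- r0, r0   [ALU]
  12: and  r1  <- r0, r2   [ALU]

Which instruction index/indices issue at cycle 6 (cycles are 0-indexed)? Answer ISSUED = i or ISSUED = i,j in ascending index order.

ISSUED = 7

[0] i0,i1  add.ALU;or.ALU  -- dual
[1] i2  mul.MUL  -- RAW r0
[2] i3  add.ALU  -- WAW r4
[3] i4  ld.MEM  -- no-port MEM/MEM
[4] i5  ld.MEM  -- WAW r4
[5] i6  sub.ALU  -- WAW r4
[6] i7  mulh.MUL  -- RAW r4
[7] i8,i9  and.ALU;sub.ALU  -- dual
[8] i10,i11  and.ALU;and.ALU  -- dual
[9] i12  and.ALU  -- tail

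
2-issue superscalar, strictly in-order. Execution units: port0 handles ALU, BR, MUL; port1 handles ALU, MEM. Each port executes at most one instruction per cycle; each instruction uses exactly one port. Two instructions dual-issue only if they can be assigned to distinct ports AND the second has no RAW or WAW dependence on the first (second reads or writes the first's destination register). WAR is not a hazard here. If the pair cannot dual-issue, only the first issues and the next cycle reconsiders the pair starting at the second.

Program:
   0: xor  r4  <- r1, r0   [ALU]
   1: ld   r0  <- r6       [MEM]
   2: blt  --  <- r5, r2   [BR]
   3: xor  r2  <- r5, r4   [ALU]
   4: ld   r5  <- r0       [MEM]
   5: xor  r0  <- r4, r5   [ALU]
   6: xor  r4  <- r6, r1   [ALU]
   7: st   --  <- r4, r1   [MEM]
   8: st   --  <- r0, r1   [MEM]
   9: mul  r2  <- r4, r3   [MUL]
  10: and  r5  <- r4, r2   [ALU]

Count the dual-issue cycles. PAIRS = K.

PAIRS = 4

[0] i0/i1  xor ld  -- 2-wide
[1] i2/i3  blt xor  -- 2-wide
[2] i4  ld  -- RAW r5
[3] i5/i6  xor xor  -- 2-wide
[4] i7  st  -- no-port MEM/MEM
[5] i8/i9  st mul  -- 2-wide
[6] i10  and  -- tail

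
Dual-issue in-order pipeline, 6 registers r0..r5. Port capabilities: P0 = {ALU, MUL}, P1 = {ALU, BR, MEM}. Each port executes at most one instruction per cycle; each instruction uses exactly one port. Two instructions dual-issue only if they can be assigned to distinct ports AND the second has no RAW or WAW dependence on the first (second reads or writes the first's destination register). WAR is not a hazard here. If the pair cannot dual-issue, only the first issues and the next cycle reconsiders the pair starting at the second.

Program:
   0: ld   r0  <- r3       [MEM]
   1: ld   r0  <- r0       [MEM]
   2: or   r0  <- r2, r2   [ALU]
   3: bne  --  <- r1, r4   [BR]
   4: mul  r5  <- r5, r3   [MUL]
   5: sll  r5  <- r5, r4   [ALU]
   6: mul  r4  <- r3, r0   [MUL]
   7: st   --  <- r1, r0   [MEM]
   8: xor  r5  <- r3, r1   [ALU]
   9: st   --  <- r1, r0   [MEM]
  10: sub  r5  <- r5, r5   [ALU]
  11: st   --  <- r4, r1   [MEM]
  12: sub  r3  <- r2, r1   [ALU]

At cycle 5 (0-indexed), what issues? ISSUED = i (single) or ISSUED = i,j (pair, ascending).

#0 head=0: ld.MEM i0 no-port MEM/MEM
#1 head=1: ld.MEM i1 WAW r0
#2 head=2: or.ALU;bne.BR i2&i3 dual
#3 head=4: mul.MUL i4 RAW+WAW r5
#4 head=5: sll.ALU;mul.MUL i5&i6 dual
#5 head=7: st.MEM;xor.ALU i7&i8 dual
#6 head=9: st.MEM;sub.ALU i9&i10 dual
#7 head=11: st.MEM;sub.ALU i11&i12 dual

ISSUED = 7,8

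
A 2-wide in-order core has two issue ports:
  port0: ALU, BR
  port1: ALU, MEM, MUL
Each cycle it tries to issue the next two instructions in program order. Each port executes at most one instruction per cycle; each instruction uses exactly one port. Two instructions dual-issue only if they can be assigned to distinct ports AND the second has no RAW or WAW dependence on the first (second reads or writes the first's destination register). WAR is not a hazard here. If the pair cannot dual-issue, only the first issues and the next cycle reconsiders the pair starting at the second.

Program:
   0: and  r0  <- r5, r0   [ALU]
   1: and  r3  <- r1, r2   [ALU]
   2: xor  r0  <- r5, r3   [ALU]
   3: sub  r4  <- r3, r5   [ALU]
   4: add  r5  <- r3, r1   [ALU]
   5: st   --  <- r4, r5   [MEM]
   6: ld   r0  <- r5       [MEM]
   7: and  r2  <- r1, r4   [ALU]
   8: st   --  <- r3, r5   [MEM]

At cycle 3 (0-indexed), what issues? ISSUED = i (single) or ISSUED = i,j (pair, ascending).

c0: i0/i1 and.ALU;and.ALU  dual
c1: i2/i3 xor.ALU;sub.ALU  dual
c2: i4 add.ALU  RAW r5
c3: i5 st.MEM  no-port MEM/MEM
c4: i6/i7 ld.MEM;and.ALU  dual
c5: i8 st.MEM  tail

ISSUED = 5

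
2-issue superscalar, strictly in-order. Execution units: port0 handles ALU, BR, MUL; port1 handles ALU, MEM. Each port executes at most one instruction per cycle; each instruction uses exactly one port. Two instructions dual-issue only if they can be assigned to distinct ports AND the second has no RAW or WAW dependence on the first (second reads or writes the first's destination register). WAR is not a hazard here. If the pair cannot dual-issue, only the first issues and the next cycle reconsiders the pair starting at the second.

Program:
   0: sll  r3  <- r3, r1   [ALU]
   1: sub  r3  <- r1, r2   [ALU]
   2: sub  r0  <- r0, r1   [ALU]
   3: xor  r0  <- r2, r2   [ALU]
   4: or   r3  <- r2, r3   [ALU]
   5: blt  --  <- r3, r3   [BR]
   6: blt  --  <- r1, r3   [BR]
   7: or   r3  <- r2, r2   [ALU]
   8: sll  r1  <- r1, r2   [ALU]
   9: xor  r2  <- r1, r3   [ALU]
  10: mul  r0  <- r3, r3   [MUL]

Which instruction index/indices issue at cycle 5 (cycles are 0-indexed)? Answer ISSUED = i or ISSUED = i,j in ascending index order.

c0: i0 sll  WAW r3
c1: i1&i2 sub sub  pair
c2: i3&i4 xor or  pair
c3: i5 blt  no-port BR/BR
c4: i6&i7 blt or  pair
c5: i8 sll  RAW r1
c6: i9&i10 xor mul  pair

ISSUED = 8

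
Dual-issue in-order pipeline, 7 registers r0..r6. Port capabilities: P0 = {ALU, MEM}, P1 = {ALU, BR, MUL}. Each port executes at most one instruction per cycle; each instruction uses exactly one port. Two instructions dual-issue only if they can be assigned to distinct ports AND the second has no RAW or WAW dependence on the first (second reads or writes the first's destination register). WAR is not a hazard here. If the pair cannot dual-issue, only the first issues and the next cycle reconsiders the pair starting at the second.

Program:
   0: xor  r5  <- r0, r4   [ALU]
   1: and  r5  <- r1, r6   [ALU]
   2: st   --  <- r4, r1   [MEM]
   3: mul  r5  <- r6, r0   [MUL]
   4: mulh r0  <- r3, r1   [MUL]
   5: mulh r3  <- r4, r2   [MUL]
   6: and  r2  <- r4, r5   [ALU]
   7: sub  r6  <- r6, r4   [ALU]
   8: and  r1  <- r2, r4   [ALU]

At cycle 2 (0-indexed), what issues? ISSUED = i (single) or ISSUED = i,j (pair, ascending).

ISSUED = 3

[0] i0  xor  -- WAW r5
[1] i1&i2  and st  -- 2-wide
[2] i3  mul  -- no-port MUL/MUL
[3] i4  mulh  -- no-port MUL/MUL
[4] i5&i6  mulh and  -- 2-wide
[5] i7&i8  sub and  -- 2-wide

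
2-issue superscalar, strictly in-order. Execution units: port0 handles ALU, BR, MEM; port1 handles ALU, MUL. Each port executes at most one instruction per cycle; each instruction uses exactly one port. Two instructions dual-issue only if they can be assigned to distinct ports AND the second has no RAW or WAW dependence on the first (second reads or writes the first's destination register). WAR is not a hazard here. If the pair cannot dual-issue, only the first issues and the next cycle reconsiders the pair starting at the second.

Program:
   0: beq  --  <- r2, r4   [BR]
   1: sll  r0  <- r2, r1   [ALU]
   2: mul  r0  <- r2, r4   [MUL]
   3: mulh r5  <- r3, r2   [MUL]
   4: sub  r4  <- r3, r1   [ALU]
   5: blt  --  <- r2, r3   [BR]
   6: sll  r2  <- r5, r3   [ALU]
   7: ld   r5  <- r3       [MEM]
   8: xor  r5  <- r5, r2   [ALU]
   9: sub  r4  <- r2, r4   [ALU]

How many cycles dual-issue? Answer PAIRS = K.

  cy0 -> i0+i1 (beq.BR+sll.ALU) dual
  cy1 -> i2 (mul.MUL) no-port MUL/MUL
  cy2 -> i3+i4 (mulh.MUL+sub.ALU) dual
  cy3 -> i5+i6 (blt.BR+sll.ALU) dual
  cy4 -> i7 (ld.MEM) RAW+WAW r5
  cy5 -> i8+i9 (xor.ALU+sub.ALU) dual

PAIRS = 4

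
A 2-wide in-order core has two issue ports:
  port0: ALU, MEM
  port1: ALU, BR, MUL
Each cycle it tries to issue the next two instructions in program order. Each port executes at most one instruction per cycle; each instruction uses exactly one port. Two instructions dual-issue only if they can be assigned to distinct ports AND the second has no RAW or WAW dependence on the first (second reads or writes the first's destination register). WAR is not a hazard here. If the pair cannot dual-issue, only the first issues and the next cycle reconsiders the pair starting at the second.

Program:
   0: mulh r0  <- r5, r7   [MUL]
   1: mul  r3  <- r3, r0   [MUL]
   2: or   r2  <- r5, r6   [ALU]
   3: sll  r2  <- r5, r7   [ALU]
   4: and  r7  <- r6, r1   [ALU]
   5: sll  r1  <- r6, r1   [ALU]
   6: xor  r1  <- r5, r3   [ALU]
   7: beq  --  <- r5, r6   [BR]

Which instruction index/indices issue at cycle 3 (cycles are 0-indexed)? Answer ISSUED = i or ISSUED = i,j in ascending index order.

[0] i0  mulh  -- no-port MUL/MUL
[1] i1&i2  mul+or  -- 2-wide
[2] i3&i4  sll+and  -- 2-wide
[3] i5  sll  -- WAW r1
[4] i6&i7  xor+beq  -- 2-wide

ISSUED = 5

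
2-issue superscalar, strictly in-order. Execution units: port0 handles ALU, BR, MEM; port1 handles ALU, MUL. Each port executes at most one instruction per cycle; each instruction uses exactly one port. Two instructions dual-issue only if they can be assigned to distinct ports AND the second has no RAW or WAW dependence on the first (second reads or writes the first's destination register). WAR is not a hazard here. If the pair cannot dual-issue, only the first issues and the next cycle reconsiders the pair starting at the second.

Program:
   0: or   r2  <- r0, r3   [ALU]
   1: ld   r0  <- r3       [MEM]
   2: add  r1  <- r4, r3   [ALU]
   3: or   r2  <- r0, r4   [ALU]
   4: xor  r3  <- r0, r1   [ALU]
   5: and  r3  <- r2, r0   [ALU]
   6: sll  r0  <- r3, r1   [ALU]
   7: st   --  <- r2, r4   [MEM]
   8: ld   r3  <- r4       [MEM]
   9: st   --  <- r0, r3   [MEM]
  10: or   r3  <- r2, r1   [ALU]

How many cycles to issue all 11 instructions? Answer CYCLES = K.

CYCLES = 7

c0: i0&i1 or;ld  pair
c1: i2&i3 add;or  pair
c2: i4 xor  WAW r3
c3: i5 and  RAW r3
c4: i6&i7 sll;st  pair
c5: i8 ld  no-port MEM/MEM
c6: i9&i10 st;or  pair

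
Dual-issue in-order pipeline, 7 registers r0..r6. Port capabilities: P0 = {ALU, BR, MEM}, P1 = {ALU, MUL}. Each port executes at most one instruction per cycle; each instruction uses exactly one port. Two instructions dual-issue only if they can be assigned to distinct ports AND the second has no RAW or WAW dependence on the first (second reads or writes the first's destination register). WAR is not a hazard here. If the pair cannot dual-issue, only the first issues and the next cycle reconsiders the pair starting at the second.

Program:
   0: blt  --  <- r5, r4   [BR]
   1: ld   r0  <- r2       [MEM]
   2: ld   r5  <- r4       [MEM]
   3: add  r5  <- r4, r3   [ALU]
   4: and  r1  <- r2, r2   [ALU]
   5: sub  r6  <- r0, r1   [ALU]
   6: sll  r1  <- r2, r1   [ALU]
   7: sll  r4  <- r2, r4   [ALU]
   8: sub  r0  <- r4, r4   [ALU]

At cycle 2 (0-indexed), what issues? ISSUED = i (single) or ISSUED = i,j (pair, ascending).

ISSUED = 2

  cy0 -> i0 (blt) no-port BR/MEM
  cy1 -> i1 (ld) no-port MEM/MEM
  cy2 -> i2 (ld) WAW r5
  cy3 -> i3/i4 (add and) 2-wide
  cy4 -> i5/i6 (sub sll) 2-wide
  cy5 -> i7 (sll) RAW r4
  cy6 -> i8 (sub) tail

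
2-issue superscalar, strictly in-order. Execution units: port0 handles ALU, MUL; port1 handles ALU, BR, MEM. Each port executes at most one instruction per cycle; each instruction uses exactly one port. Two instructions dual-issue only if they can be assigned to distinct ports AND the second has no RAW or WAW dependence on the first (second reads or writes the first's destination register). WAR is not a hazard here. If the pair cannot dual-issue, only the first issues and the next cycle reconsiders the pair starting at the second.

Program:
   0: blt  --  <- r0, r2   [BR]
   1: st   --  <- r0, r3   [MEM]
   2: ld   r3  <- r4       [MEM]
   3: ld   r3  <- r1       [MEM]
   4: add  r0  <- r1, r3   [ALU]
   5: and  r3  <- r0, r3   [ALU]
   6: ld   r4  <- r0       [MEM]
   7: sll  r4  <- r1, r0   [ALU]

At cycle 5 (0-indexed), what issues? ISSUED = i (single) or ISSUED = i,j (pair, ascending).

ISSUED = 5,6

  cy0 -> i0 (blt.BR) no-port BR/MEM
  cy1 -> i1 (st.MEM) no-port MEM/MEM
  cy2 -> i2 (ld.MEM) no-port MEM/MEM
  cy3 -> i3 (ld.MEM) RAW r3
  cy4 -> i4 (add.ALU) RAW r0
  cy5 -> i5&i6 (and.ALU/ld.MEM) dual
  cy6 -> i7 (sll.ALU) tail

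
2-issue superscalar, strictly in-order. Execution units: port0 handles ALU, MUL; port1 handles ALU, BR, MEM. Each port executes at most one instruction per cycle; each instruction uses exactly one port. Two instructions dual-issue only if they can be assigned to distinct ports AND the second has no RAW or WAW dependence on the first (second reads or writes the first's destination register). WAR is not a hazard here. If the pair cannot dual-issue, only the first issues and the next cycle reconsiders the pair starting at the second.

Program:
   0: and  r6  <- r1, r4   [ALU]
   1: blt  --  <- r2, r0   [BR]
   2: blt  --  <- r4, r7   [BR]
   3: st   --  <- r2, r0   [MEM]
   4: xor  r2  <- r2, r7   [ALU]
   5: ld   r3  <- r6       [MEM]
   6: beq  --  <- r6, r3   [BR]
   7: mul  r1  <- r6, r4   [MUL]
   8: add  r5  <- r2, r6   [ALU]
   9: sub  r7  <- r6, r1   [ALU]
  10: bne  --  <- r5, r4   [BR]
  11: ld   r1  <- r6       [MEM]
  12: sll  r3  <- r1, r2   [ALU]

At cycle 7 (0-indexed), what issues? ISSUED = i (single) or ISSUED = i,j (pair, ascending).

ISSUED = 11

  cy0 -> i0+i1 (and.ALU+blt.BR) dual
  cy1 -> i2 (blt.BR) no-port BR/MEM
  cy2 -> i3+i4 (st.MEM+xor.ALU) dual
  cy3 -> i5 (ld.MEM) no-port MEM/BR
  cy4 -> i6+i7 (beq.BR+mul.MUL) dual
  cy5 -> i8+i9 (add.ALU+sub.ALU) dual
  cy6 -> i10 (bne.BR) no-port BR/MEM
  cy7 -> i11 (ld.MEM) RAW r1
  cy8 -> i12 (sll.ALU) tail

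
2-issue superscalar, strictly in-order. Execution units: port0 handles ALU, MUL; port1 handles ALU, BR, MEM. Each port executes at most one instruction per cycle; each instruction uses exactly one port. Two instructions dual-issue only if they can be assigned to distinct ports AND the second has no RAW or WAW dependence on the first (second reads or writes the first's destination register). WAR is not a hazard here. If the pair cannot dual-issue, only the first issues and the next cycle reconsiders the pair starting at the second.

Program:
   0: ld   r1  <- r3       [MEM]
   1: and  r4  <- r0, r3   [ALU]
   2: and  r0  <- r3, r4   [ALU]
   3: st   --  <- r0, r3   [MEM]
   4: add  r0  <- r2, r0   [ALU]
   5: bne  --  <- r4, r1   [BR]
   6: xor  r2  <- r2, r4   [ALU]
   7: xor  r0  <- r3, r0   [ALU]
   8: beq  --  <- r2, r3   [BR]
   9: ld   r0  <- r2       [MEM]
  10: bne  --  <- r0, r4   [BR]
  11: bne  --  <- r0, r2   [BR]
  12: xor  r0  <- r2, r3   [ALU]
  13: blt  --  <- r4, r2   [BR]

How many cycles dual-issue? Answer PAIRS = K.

PAIRS = 5

#0 head=0: ld.MEM;and.ALU i0+i1 pair
#1 head=2: and.ALU i2 RAW r0
#2 head=3: st.MEM;add.ALU i3+i4 pair
#3 head=5: bne.BR;xor.ALU i5+i6 pair
#4 head=7: xor.ALU;beq.BR i7+i8 pair
#5 head=9: ld.MEM i9 no-port MEM/BR
#6 head=10: bne.BR i10 no-port BR/BR
#7 head=11: bne.BR;xor.ALU i11+i12 pair
#8 head=13: blt.BR i13 tail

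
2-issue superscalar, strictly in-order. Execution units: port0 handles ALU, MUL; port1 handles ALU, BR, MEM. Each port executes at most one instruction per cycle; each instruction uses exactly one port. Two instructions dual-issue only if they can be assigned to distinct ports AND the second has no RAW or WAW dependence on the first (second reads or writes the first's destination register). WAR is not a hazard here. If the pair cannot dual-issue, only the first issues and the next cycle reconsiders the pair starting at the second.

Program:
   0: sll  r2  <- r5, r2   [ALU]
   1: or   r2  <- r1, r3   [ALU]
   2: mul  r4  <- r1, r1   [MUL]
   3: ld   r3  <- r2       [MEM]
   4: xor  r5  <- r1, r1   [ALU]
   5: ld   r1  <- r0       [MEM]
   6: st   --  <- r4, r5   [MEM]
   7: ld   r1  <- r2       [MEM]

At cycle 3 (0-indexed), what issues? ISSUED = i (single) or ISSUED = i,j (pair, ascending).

  cy0 -> i0 (sll) WAW r2
  cy1 -> i1&i2 (or;mul) dual
  cy2 -> i3&i4 (ld;xor) dual
  cy3 -> i5 (ld) no-port MEM/MEM
  cy4 -> i6 (st) no-port MEM/MEM
  cy5 -> i7 (ld) tail

ISSUED = 5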